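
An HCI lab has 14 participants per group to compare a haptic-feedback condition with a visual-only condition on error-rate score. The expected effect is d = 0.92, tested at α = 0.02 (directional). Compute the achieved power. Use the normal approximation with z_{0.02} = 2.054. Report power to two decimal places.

For two equal groups, power = Φ(d·√(n/2) − z_{α}).
d·√(n/2) = 0.92 × √(14/2) = 0.92 × 2.646 = 2.434.
z_β = 2.434 − 2.054 = 0.380.
Power = Φ(0.380) = 0.648.

power ≈ 0.65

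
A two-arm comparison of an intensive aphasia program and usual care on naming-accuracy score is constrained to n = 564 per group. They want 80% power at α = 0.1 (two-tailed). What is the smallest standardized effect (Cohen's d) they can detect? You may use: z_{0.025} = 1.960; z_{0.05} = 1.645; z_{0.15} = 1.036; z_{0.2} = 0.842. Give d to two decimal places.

For two independent groups of n = 564 each: d_min = (z_{α/2} + z_β)·√(2/n).
z-sum = 1.645 + 0.842 = 2.487.
d_min = 2.487 × √(2/564) = 2.487 × 0.0595 = 0.148.

d_min ≈ 0.15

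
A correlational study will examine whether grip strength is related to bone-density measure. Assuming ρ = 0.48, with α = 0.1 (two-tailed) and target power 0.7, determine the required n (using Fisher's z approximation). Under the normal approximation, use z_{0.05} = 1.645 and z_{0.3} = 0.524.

n = 21

Fisher's z: C = ½·ln((1+r)/(1−r)) = ½·ln(2.8462) = 0.5230.
n = ((z_{α/2} + z_β)/C)² + 3.
(1.645 + 0.524) / 0.5230 = 2.169 / 0.5230 = 4.147.
n = 4.147² + 3 = 17.20 + 3 = 20.2.
Round up.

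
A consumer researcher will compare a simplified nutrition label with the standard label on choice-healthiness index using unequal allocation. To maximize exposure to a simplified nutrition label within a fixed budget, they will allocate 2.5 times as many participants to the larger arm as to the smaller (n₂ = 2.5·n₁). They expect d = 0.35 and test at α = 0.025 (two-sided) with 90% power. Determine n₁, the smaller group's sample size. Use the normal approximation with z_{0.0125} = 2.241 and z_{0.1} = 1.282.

n₁ = 142

With allocation ratio k = n₂/n₁ = 2.5, Var(x̄₁−x̄₂) = σ²(1/n₁ + 1/(k·n₁)) = σ²·(k+1)/(k·n₁).
So n₁ = (1 + 1/k)·((z_{α/2} + z_β)/d)² = 1.400 × (3.523/0.35)².
n₁ = 1.400 × 101.32 = 141.8.
Round up: n₁ = 142, giving n₂ = 2.5 × 142 = 355.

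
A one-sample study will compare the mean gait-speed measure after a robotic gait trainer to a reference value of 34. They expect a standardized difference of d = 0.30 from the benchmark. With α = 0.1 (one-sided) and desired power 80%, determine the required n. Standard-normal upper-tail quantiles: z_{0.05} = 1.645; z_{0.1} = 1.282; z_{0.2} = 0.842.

For a one-sample test: n = ((z_{α} + z_β) / d)².
z_{α} + z_β = 1.282 + 0.842 = 2.124.
n = (2.124 / 0.30)² = 7.080² = 50.13.
Round up.

n = 51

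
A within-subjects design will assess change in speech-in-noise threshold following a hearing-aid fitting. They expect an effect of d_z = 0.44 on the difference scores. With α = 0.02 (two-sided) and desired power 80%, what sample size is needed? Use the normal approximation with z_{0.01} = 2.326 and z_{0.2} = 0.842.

For a paired (one-sample on differences) test: n = ((z_{α/2} + z_β) / d)².
z_{α/2} + z_β = 2.326 + 0.842 = 3.168.
n = (3.168 / 0.44)² = 7.200² = 51.84.
Round up.

n = 52 pairs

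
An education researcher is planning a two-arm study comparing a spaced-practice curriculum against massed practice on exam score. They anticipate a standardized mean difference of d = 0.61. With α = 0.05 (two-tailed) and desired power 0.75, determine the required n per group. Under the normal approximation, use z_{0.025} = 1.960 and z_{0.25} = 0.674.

For two independent groups with equal n: n = 2·((z_{α/2} + z_β) / d)².
z_{α/2} + z_β = 1.960 + 0.674 = 2.634.
n = 2 × (2.634 / 0.61)² = 2 × 4.318² = 2 × 18.65 = 37.3.
Round up to the next whole participant.

n = 38 per group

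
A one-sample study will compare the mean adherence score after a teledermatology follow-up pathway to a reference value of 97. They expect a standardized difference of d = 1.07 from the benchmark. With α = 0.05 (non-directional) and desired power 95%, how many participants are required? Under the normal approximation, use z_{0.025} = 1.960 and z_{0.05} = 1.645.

For a one-sample test: n = ((z_{α/2} + z_β) / d)².
z_{α/2} + z_β = 1.960 + 1.645 = 3.605.
n = (3.605 / 1.07)² = 3.369² = 11.35.
Round up.

n = 12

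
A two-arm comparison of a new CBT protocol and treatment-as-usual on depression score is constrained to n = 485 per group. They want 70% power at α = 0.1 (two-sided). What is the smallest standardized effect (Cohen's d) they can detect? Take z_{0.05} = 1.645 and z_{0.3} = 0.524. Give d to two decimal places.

For two independent groups of n = 485 each: d_min = (z_{α/2} + z_β)·√(2/n).
z-sum = 1.645 + 0.524 = 2.169.
d_min = 2.169 × √(2/485) = 2.169 × 0.0642 = 0.139.

d_min ≈ 0.14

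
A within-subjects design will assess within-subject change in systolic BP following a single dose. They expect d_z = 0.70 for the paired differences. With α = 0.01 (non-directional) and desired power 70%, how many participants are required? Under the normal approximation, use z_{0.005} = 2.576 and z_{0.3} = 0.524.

n = 20 pairs

For a paired (one-sample on differences) test: n = ((z_{α/2} + z_β) / d)².
z_{α/2} + z_β = 2.576 + 0.524 = 3.100.
n = (3.100 / 0.70)² = 4.429² = 19.61.
Round up.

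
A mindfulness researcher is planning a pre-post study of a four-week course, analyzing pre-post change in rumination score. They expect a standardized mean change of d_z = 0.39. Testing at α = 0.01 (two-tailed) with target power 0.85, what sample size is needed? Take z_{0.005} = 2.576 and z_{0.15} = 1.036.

For a paired (one-sample on differences) test: n = ((z_{α/2} + z_β) / d)².
z_{α/2} + z_β = 2.576 + 1.036 = 3.612.
n = (3.612 / 0.39)² = 9.262² = 85.78.
Round up.

n = 86 pairs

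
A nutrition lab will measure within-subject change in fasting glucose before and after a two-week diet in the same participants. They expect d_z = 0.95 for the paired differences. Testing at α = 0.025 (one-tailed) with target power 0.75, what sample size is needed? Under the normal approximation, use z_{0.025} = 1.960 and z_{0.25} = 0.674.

n = 8 pairs

For a paired (one-sample on differences) test: n = ((z_{α} + z_β) / d)².
z_{α} + z_β = 1.960 + 0.674 = 2.634.
n = (2.634 / 0.95)² = 2.773² = 7.69.
Round up.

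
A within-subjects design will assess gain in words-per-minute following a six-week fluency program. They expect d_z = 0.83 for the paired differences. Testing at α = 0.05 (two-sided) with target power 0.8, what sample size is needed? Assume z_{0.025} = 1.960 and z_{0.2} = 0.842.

n = 12 pairs

For a paired (one-sample on differences) test: n = ((z_{α/2} + z_β) / d)².
z_{α/2} + z_β = 1.960 + 0.842 = 2.802.
n = (2.802 / 0.83)² = 3.376² = 11.40.
Round up.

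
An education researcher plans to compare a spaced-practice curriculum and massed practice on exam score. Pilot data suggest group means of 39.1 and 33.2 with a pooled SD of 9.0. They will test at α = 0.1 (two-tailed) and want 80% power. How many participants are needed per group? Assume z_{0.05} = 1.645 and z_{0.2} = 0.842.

n = 29 per group

Cohen's d = |M₁ − M₂| / SD_pooled = |39.1 − 33.2| / 9.0 = 5.9 / 9.0 = 0.656.
For two independent groups with equal n: n = 2·((z_{α/2} + z_β) / d)².
z_{α/2} + z_β = 1.645 + 0.842 = 2.487.
n = 2 × (2.487 / 0.656)² = 2 × 3.791² = 2 × 14.37 = 28.7.
Round up to the next whole participant.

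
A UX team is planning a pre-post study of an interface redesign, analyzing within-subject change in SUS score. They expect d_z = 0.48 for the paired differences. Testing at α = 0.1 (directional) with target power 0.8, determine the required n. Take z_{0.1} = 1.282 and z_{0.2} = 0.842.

n = 20 pairs

For a paired (one-sample on differences) test: n = ((z_{α} + z_β) / d)².
z_{α} + z_β = 1.282 + 0.842 = 2.124.
n = (2.124 / 0.48)² = 4.425² = 19.58.
Round up.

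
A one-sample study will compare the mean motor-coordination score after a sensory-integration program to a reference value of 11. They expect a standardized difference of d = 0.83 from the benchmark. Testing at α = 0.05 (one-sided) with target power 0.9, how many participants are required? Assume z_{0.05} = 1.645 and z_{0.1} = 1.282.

For a one-sample test: n = ((z_{α} + z_β) / d)².
z_{α} + z_β = 1.645 + 1.282 = 2.927.
n = (2.927 / 0.83)² = 3.527² = 12.44.
Round up.

n = 13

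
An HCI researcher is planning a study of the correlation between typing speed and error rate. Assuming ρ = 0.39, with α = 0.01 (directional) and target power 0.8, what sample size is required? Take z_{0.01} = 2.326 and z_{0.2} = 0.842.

n = 63

Fisher's z: C = ½·ln((1+r)/(1−r)) = ½·ln(2.2787) = 0.4118.
n = ((z_{α} + z_β)/C)² + 3.
(2.326 + 0.842) / 0.4118 = 3.168 / 0.4118 = 7.693.
n = 7.693² + 3 = 59.18 + 3 = 62.2.
Round up.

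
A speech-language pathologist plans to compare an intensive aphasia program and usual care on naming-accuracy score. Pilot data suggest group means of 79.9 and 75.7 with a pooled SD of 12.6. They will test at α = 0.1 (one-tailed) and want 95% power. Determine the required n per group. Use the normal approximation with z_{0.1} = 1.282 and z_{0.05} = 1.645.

Cohen's d = |M₁ − M₂| / SD_pooled = |79.9 − 75.7| / 12.6 = 4.2 / 12.6 = 0.333.
For two independent groups with equal n: n = 2·((z_{α} + z_β) / d)².
z_{α} + z_β = 1.282 + 1.645 = 2.927.
n = 2 × (2.927 / 0.333)² = 2 × 8.790² = 2 × 77.26 = 154.5.
Round up to the next whole participant.

n = 155 per group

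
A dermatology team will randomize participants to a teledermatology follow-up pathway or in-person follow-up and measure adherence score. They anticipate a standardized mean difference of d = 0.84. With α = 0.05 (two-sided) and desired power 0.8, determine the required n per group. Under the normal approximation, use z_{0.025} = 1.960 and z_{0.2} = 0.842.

For two independent groups with equal n: n = 2·((z_{α/2} + z_β) / d)².
z_{α/2} + z_β = 1.960 + 0.842 = 2.802.
n = 2 × (2.802 / 0.84)² = 2 × 3.336² = 2 × 11.13 = 22.3.
Round up to the next whole participant.

n = 23 per group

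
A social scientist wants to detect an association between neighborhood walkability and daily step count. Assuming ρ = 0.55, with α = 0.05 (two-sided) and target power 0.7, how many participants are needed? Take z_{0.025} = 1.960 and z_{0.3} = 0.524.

n = 20

Fisher's z: C = ½·ln((1+r)/(1−r)) = ½·ln(3.4444) = 0.6184.
n = ((z_{α/2} + z_β)/C)² + 3.
(1.960 + 0.524) / 0.6184 = 2.484 / 0.6184 = 4.017.
n = 4.017² + 3 = 16.13 + 3 = 19.1.
Round up.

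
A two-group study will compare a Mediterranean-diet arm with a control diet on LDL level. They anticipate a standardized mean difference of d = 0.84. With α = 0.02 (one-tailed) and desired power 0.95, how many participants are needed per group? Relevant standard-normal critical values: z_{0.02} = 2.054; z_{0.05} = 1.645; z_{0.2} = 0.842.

For two independent groups with equal n: n = 2·((z_{α} + z_β) / d)².
z_{α} + z_β = 2.054 + 1.645 = 3.699.
n = 2 × (3.699 / 0.84)² = 2 × 4.404² = 2 × 19.39 = 38.8.
Round up to the next whole participant.

n = 39 per group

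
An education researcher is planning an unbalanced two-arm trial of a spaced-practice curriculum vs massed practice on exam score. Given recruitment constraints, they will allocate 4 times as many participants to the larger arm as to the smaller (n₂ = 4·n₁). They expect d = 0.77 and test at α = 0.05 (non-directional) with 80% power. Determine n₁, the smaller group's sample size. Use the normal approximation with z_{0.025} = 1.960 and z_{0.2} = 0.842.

With allocation ratio k = n₂/n₁ = 4, Var(x̄₁−x̄₂) = σ²(1/n₁ + 1/(k·n₁)) = σ²·(k+1)/(k·n₁).
So n₁ = (1 + 1/k)·((z_{α/2} + z_β)/d)² = 1.250 × (2.802/0.77)².
n₁ = 1.250 × 13.24 = 16.6.
Round up: n₁ = 17, giving n₂ = 4 × 17 = 68.

n₁ = 17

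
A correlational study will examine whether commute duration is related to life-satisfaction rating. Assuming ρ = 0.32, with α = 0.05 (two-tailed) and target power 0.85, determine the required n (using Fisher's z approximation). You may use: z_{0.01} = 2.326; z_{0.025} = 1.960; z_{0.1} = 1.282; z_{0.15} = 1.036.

n = 85

Fisher's z: C = ½·ln((1+r)/(1−r)) = ½·ln(1.9412) = 0.3316.
n = ((z_{α/2} + z_β)/C)² + 3.
(1.960 + 1.036) / 0.3316 = 2.996 / 0.3316 = 9.035.
n = 9.035² + 3 = 81.63 + 3 = 84.6.
Round up.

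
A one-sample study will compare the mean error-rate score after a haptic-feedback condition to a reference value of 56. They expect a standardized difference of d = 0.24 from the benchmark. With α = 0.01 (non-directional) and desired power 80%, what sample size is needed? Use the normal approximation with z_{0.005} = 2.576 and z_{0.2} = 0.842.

n = 203

For a one-sample test: n = ((z_{α/2} + z_β) / d)².
z_{α/2} + z_β = 2.576 + 0.842 = 3.418.
n = (3.418 / 0.24)² = 14.242² = 202.83.
Round up.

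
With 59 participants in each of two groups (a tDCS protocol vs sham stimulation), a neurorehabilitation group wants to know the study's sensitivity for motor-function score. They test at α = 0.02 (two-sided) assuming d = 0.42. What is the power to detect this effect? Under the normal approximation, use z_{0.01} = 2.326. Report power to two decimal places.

For two equal groups, power = Φ(d·√(n/2) − z_{α/2}).
d·√(n/2) = 0.42 × √(59/2) = 0.42 × 5.431 = 2.281.
z_β = 2.281 − 2.326 = -0.045.
Power = Φ(-0.045) = 0.482.

power ≈ 0.48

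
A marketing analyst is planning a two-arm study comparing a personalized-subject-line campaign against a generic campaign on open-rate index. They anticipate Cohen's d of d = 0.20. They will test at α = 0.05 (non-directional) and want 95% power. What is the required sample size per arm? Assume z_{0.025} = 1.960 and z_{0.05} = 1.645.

For two independent groups with equal n: n = 2·((z_{α/2} + z_β) / d)².
z_{α/2} + z_β = 1.960 + 1.645 = 3.605.
n = 2 × (3.605 / 0.20)² = 2 × 18.025² = 2 × 324.90 = 649.8.
Round up to the next whole participant.

n = 650 per group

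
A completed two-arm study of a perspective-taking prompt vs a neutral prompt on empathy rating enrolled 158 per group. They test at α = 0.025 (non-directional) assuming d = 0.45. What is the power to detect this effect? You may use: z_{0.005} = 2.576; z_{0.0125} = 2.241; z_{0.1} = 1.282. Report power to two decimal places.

For two equal groups, power = Φ(d·√(n/2) − z_{α/2}).
d·√(n/2) = 0.45 × √(158/2) = 0.45 × 8.888 = 4.000.
z_β = 4.000 − 2.241 = 1.759.
Power = Φ(1.759) = 0.961.

power ≈ 0.96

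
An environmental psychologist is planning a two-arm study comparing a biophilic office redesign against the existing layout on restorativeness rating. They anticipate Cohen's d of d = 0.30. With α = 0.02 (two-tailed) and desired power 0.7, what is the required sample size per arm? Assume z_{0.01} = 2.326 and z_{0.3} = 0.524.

For two independent groups with equal n: n = 2·((z_{α/2} + z_β) / d)².
z_{α/2} + z_β = 2.326 + 0.524 = 2.850.
n = 2 × (2.850 / 0.30)² = 2 × 9.500² = 2 × 90.25 = 180.5.
Round up to the next whole participant.

n = 181 per group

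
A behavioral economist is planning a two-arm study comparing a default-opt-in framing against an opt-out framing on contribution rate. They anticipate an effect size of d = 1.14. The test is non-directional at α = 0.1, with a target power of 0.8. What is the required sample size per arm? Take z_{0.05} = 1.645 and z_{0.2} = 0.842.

n = 10 per group

For two independent groups with equal n: n = 2·((z_{α/2} + z_β) / d)².
z_{α/2} + z_β = 1.645 + 0.842 = 2.487.
n = 2 × (2.487 / 1.14)² = 2 × 2.182² = 2 × 4.76 = 9.5.
Round up to the next whole participant.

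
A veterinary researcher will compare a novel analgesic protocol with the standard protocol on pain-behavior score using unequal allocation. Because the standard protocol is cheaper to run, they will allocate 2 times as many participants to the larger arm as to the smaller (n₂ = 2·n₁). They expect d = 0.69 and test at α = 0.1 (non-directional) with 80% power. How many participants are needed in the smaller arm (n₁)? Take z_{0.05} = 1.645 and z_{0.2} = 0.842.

With allocation ratio k = n₂/n₁ = 2, Var(x̄₁−x̄₂) = σ²(1/n₁ + 1/(k·n₁)) = σ²·(k+1)/(k·n₁).
So n₁ = (1 + 1/k)·((z_{α/2} + z_β)/d)² = 1.500 × (2.487/0.69)².
n₁ = 1.500 × 12.99 = 19.5.
Round up: n₁ = 20, giving n₂ = 2 × 20 = 40.

n₁ = 20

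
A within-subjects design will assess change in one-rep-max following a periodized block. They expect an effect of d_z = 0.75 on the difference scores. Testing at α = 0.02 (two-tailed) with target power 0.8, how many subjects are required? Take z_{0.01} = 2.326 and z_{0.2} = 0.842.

For a paired (one-sample on differences) test: n = ((z_{α/2} + z_β) / d)².
z_{α/2} + z_β = 2.326 + 0.842 = 3.168.
n = (3.168 / 0.75)² = 4.224² = 17.84.
Round up.

n = 18 pairs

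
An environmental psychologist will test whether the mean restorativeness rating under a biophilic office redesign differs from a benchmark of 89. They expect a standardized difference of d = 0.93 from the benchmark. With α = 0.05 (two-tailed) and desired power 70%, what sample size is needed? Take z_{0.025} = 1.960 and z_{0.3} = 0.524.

n = 8

For a one-sample test: n = ((z_{α/2} + z_β) / d)².
z_{α/2} + z_β = 1.960 + 0.524 = 2.484.
n = (2.484 / 0.93)² = 2.671² = 7.13.
Round up.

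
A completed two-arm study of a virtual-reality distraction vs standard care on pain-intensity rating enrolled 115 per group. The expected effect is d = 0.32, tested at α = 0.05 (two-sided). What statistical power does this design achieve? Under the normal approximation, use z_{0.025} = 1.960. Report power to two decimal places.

power ≈ 0.68

For two equal groups, power = Φ(d·√(n/2) − z_{α/2}).
d·√(n/2) = 0.32 × √(115/2) = 0.32 × 7.583 = 2.427.
z_β = 2.427 − 1.960 = 0.467.
Power = Φ(0.467) = 0.680.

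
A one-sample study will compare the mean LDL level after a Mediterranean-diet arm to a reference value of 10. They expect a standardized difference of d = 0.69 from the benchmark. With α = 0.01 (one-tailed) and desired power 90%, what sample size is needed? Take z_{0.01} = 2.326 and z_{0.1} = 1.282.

For a one-sample test: n = ((z_{α} + z_β) / d)².
z_{α} + z_β = 2.326 + 1.282 = 3.608.
n = (3.608 / 0.69)² = 5.229² = 27.34.
Round up.

n = 28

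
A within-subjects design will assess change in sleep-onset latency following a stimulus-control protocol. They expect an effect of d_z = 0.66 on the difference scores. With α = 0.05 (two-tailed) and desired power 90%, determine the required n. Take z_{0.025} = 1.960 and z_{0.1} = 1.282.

For a paired (one-sample on differences) test: n = ((z_{α/2} + z_β) / d)².
z_{α/2} + z_β = 1.960 + 1.282 = 3.242.
n = (3.242 / 0.66)² = 4.912² = 24.13.
Round up.

n = 25 pairs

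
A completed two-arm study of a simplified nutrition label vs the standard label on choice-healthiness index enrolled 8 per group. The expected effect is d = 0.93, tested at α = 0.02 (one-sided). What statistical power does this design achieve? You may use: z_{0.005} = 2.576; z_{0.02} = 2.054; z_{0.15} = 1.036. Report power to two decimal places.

power ≈ 0.42

For two equal groups, power = Φ(d·√(n/2) − z_{α}).
d·√(n/2) = 0.93 × √(8/2) = 0.93 × 2.000 = 1.860.
z_β = 1.860 − 2.054 = -0.194.
Power = Φ(-0.194) = 0.423.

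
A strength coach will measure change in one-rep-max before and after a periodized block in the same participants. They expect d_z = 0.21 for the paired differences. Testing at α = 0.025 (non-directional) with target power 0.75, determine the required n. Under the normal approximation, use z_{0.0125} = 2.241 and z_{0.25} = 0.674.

For a paired (one-sample on differences) test: n = ((z_{α/2} + z_β) / d)².
z_{α/2} + z_β = 2.241 + 0.674 = 2.915.
n = (2.915 / 0.21)² = 13.881² = 192.68.
Round up.

n = 193 pairs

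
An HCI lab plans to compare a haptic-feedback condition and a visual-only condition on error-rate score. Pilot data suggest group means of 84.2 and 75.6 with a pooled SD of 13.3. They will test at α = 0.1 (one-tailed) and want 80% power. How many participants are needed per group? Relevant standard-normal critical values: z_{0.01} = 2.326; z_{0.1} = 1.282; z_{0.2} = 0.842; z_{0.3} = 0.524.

n = 22 per group

Cohen's d = |M₁ − M₂| / SD_pooled = |84.2 − 75.6| / 13.3 = 8.6 / 13.3 = 0.647.
For two independent groups with equal n: n = 2·((z_{α} + z_β) / d)².
z_{α} + z_β = 1.282 + 0.842 = 2.124.
n = 2 × (2.124 / 0.647)² = 2 × 3.283² = 2 × 10.78 = 21.6.
Round up to the next whole participant.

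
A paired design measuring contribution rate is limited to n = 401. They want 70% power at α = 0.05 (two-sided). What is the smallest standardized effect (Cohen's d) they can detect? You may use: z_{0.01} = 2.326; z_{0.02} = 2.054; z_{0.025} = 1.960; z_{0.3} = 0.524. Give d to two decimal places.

d_min ≈ 0.12

For a single sample (or paired design) of n = 401: d_min = (z_{α/2} + z_β)/√n.
z-sum = 1.960 + 0.524 = 2.484.
d_min = 2.484 / √401 = 2.484 / 20.025 = 0.124.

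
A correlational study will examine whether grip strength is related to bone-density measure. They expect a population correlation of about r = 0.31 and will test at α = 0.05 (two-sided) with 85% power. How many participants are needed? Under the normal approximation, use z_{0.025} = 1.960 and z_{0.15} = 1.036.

Fisher's z: C = ½·ln((1+r)/(1−r)) = ½·ln(1.8986) = 0.3205.
n = ((z_{α/2} + z_β)/C)² + 3.
(1.960 + 1.036) / 0.3205 = 2.996 / 0.3205 = 9.348.
n = 9.348² + 3 = 87.38 + 3 = 90.4.
Round up.

n = 91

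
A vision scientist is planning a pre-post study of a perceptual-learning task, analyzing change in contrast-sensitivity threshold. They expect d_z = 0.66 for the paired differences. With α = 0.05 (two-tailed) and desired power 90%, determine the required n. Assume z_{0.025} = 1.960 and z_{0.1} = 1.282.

n = 25 pairs

For a paired (one-sample on differences) test: n = ((z_{α/2} + z_β) / d)².
z_{α/2} + z_β = 1.960 + 1.282 = 3.242.
n = (3.242 / 0.66)² = 4.912² = 24.13.
Round up.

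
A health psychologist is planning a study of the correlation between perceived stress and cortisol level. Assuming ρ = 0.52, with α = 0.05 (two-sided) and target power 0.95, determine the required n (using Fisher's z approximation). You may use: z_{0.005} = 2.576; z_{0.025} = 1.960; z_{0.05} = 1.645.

n = 43

Fisher's z: C = ½·ln((1+r)/(1−r)) = ½·ln(3.1667) = 0.5763.
n = ((z_{α/2} + z_β)/C)² + 3.
(1.960 + 1.645) / 0.5763 = 3.605 / 0.5763 = 6.255.
n = 6.255² + 3 = 39.13 + 3 = 42.1.
Round up.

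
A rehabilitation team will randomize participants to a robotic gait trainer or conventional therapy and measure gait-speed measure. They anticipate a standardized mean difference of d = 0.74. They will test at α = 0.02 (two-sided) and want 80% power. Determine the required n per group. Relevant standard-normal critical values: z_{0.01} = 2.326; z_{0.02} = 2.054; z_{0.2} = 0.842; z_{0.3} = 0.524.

n = 37 per group

For two independent groups with equal n: n = 2·((z_{α/2} + z_β) / d)².
z_{α/2} + z_β = 2.326 + 0.842 = 3.168.
n = 2 × (3.168 / 0.74)² = 2 × 4.281² = 2 × 18.33 = 36.7.
Round up to the next whole participant.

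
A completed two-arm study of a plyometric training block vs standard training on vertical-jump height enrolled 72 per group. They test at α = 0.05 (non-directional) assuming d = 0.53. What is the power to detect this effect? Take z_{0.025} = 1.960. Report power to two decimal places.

power ≈ 0.89

For two equal groups, power = Φ(d·√(n/2) − z_{α/2}).
d·√(n/2) = 0.53 × √(72/2) = 0.53 × 6.000 = 3.180.
z_β = 3.180 − 1.960 = 1.220.
Power = Φ(1.220) = 0.889.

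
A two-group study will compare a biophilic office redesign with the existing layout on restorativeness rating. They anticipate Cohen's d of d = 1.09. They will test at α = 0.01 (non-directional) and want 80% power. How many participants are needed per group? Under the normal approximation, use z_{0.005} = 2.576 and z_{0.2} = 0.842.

For two independent groups with equal n: n = 2·((z_{α/2} + z_β) / d)².
z_{α/2} + z_β = 2.576 + 0.842 = 3.418.
n = 2 × (3.418 / 1.09)² = 2 × 3.136² = 2 × 9.83 = 19.7.
Round up to the next whole participant.

n = 20 per group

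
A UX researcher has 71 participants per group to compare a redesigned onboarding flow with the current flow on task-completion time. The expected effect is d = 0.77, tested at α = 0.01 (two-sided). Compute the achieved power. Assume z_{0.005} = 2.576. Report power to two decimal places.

power ≈ 0.98

For two equal groups, power = Φ(d·√(n/2) − z_{α/2}).
d·√(n/2) = 0.77 × √(71/2) = 0.77 × 5.958 = 4.588.
z_β = 4.588 − 2.576 = 2.012.
Power = Φ(2.012) = 0.978.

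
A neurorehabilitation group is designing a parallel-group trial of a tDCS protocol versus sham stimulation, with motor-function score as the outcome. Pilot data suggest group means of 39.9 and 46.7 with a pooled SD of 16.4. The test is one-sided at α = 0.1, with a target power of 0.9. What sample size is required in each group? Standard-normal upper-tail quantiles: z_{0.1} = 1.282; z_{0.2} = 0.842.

n = 77 per group

Cohen's d = |M₁ − M₂| / SD_pooled = |39.9 − 46.7| / 16.4 = 6.8 / 16.4 = 0.415.
For two independent groups with equal n: n = 2·((z_{α} + z_β) / d)².
z_{α} + z_β = 1.282 + 1.282 = 2.564.
n = 2 × (2.564 / 0.415)² = 2 × 6.178² = 2 × 38.17 = 76.3.
Round up to the next whole participant.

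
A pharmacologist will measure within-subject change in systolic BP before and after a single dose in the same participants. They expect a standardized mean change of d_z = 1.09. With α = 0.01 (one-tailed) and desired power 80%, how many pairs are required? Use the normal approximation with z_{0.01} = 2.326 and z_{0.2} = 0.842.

For a paired (one-sample on differences) test: n = ((z_{α} + z_β) / d)².
z_{α} + z_β = 2.326 + 0.842 = 3.168.
n = (3.168 / 1.09)² = 2.906² = 8.45.
Round up.

n = 9 pairs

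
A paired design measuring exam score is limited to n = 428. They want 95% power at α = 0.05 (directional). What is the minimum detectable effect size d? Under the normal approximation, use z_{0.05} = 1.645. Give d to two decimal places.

d_min ≈ 0.16

For a single sample (or paired design) of n = 428: d_min = (z_{α} + z_β)/√n.
z-sum = 1.645 + 1.645 = 3.290.
d_min = 3.290 / √428 = 3.290 / 20.688 = 0.159.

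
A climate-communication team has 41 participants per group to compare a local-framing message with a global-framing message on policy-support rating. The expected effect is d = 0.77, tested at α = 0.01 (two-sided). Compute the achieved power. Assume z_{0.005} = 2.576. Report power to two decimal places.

power ≈ 0.82

For two equal groups, power = Φ(d·√(n/2) − z_{α/2}).
d·√(n/2) = 0.77 × √(41/2) = 0.77 × 4.528 = 3.486.
z_β = 3.486 − 2.576 = 0.910.
Power = Φ(0.910) = 0.819.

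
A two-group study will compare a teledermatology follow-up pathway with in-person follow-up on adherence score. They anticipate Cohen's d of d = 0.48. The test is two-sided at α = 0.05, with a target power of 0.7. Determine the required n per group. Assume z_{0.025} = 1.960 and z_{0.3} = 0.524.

n = 54 per group

For two independent groups with equal n: n = 2·((z_{α/2} + z_β) / d)².
z_{α/2} + z_β = 1.960 + 0.524 = 2.484.
n = 2 × (2.484 / 0.48)² = 2 × 5.175² = 2 × 26.78 = 53.6.
Round up to the next whole participant.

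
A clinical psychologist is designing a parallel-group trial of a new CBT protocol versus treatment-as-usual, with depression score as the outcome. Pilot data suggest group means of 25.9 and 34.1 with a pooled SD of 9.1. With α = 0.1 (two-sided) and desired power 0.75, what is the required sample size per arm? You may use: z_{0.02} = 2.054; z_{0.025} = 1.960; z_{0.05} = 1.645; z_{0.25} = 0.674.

n = 14 per group

Cohen's d = |M₁ − M₂| / SD_pooled = |25.9 − 34.1| / 9.1 = 8.2 / 9.1 = 0.901.
For two independent groups with equal n: n = 2·((z_{α/2} + z_β) / d)².
z_{α/2} + z_β = 1.645 + 0.674 = 2.319.
n = 2 × (2.319 / 0.901)² = 2 × 2.574² = 2 × 6.62 = 13.2.
Round up to the next whole participant.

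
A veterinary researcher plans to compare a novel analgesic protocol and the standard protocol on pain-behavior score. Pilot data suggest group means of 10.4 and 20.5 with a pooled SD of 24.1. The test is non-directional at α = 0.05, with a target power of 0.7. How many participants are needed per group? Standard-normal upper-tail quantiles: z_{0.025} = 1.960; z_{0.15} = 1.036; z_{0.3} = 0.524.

Cohen's d = |M₁ − M₂| / SD_pooled = |10.4 − 20.5| / 24.1 = 10.1 / 24.1 = 0.419.
For two independent groups with equal n: n = 2·((z_{α/2} + z_β) / d)².
z_{α/2} + z_β = 1.960 + 0.524 = 2.484.
n = 2 × (2.484 / 0.419)² = 2 × 5.928² = 2 × 35.15 = 70.3.
Round up to the next whole participant.

n = 71 per group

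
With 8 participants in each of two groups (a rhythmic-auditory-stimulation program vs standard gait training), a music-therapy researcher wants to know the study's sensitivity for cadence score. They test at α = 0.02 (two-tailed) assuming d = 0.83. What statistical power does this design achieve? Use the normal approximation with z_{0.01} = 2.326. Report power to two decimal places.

For two equal groups, power = Φ(d·√(n/2) − z_{α/2}).
d·√(n/2) = 0.83 × √(8/2) = 0.83 × 2.000 = 1.660.
z_β = 1.660 − 2.326 = -0.666.
Power = Φ(-0.666) = 0.253.

power ≈ 0.25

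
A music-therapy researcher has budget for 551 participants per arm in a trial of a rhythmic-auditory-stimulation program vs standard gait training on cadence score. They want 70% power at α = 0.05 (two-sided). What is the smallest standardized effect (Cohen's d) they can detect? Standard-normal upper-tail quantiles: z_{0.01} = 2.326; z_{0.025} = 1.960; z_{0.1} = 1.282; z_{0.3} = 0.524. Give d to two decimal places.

d_min ≈ 0.15

For two independent groups of n = 551 each: d_min = (z_{α/2} + z_β)·√(2/n).
z-sum = 1.960 + 0.524 = 2.484.
d_min = 2.484 × √(2/551) = 2.484 × 0.0602 = 0.150.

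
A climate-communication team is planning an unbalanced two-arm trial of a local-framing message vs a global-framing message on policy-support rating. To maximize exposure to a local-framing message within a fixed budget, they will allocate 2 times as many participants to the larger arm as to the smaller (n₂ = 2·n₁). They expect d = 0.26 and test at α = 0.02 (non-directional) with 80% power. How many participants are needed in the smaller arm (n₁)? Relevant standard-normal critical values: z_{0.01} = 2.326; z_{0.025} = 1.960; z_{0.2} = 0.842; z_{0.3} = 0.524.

n₁ = 223

With allocation ratio k = n₂/n₁ = 2, Var(x̄₁−x̄₂) = σ²(1/n₁ + 1/(k·n₁)) = σ²·(k+1)/(k·n₁).
So n₁ = (1 + 1/k)·((z_{α/2} + z_β)/d)² = 1.500 × (3.168/0.26)².
n₁ = 1.500 × 148.46 = 222.7.
Round up: n₁ = 223, giving n₂ = 2 × 223 = 446.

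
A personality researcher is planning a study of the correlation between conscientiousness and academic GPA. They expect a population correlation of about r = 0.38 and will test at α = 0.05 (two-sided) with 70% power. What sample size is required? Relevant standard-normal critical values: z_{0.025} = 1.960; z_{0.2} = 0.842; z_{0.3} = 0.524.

n = 42

Fisher's z: C = ½·ln((1+r)/(1−r)) = ½·ln(2.2258) = 0.4001.
n = ((z_{α/2} + z_β)/C)² + 3.
(1.960 + 0.524) / 0.4001 = 2.484 / 0.4001 = 6.208.
n = 6.208² + 3 = 38.54 + 3 = 41.5.
Round up.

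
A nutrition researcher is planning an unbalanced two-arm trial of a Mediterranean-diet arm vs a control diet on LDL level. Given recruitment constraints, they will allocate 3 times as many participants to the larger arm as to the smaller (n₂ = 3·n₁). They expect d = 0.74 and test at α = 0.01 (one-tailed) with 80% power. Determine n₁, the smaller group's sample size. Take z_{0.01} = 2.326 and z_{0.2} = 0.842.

With allocation ratio k = n₂/n₁ = 3, Var(x̄₁−x̄₂) = σ²(1/n₁ + 1/(k·n₁)) = σ²·(k+1)/(k·n₁).
So n₁ = (1 + 1/k)·((z_{α} + z_β)/d)² = 1.333 × (3.168/0.74)².
n₁ = 1.333 × 18.33 = 24.4.
Round up: n₁ = 25, giving n₂ = 3 × 25 = 75.

n₁ = 25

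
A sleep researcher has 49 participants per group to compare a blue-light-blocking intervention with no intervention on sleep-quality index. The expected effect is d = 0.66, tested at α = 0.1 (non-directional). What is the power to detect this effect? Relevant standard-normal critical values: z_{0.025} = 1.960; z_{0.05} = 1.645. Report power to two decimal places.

For two equal groups, power = Φ(d·√(n/2) − z_{α/2}).
d·√(n/2) = 0.66 × √(49/2) = 0.66 × 4.950 = 3.267.
z_β = 3.267 − 1.645 = 1.622.
Power = Φ(1.622) = 0.948.

power ≈ 0.95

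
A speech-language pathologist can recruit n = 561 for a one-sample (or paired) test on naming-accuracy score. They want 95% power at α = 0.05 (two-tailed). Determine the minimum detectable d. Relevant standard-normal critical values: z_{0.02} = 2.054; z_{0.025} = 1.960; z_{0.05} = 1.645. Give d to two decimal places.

For a single sample (or paired design) of n = 561: d_min = (z_{α/2} + z_β)/√n.
z-sum = 1.960 + 1.645 = 3.605.
d_min = 3.605 / √561 = 3.605 / 23.685 = 0.152.

d_min ≈ 0.15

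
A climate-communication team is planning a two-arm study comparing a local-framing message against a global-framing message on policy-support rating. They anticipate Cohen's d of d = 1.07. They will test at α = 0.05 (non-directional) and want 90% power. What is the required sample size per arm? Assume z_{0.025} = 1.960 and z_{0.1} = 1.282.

n = 19 per group

For two independent groups with equal n: n = 2·((z_{α/2} + z_β) / d)².
z_{α/2} + z_β = 1.960 + 1.282 = 3.242.
n = 2 × (3.242 / 1.07)² = 2 × 3.030² = 2 × 9.18 = 18.4.
Round up to the next whole participant.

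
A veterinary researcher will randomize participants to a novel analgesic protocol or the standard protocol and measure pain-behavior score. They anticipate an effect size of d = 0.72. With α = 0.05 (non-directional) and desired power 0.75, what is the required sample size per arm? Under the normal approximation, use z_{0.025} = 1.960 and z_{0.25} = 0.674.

n = 27 per group

For two independent groups with equal n: n = 2·((z_{α/2} + z_β) / d)².
z_{α/2} + z_β = 1.960 + 0.674 = 2.634.
n = 2 × (2.634 / 0.72)² = 2 × 3.658² = 2 × 13.38 = 26.8.
Round up to the next whole participant.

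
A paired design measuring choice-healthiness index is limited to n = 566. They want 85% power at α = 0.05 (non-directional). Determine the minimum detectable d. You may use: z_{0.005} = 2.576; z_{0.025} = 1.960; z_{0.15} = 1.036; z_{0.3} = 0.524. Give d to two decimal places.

For a single sample (or paired design) of n = 566: d_min = (z_{α/2} + z_β)/√n.
z-sum = 1.960 + 1.036 = 2.996.
d_min = 2.996 / √566 = 2.996 / 23.791 = 0.126.

d_min ≈ 0.13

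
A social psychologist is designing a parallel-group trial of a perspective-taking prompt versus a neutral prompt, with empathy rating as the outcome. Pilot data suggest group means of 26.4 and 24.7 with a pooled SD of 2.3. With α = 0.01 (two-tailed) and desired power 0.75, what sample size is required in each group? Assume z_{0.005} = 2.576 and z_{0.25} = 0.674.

n = 39 per group

Cohen's d = |M₁ − M₂| / SD_pooled = |26.4 − 24.7| / 2.3 = 1.7 / 2.3 = 0.739.
For two independent groups with equal n: n = 2·((z_{α/2} + z_β) / d)².
z_{α/2} + z_β = 2.576 + 0.674 = 3.250.
n = 2 × (3.250 / 0.739)² = 2 × 4.398² = 2 × 19.34 = 38.7.
Round up to the next whole participant.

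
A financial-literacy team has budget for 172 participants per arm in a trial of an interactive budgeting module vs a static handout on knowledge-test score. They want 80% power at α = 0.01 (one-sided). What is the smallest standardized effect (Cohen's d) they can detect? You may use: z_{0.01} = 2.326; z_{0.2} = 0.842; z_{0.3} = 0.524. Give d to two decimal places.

d_min ≈ 0.34

For two independent groups of n = 172 each: d_min = (z_{α} + z_β)·√(2/n).
z-sum = 2.326 + 0.842 = 3.168.
d_min = 3.168 × √(2/172) = 3.168 × 0.1078 = 0.342.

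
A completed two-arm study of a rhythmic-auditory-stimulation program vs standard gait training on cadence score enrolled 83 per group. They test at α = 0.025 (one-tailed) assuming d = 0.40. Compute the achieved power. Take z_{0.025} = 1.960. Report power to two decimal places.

For two equal groups, power = Φ(d·√(n/2) − z_{α}).
d·√(n/2) = 0.40 × √(83/2) = 0.40 × 6.442 = 2.577.
z_β = 2.577 − 1.960 = 0.617.
Power = Φ(0.617) = 0.731.

power ≈ 0.73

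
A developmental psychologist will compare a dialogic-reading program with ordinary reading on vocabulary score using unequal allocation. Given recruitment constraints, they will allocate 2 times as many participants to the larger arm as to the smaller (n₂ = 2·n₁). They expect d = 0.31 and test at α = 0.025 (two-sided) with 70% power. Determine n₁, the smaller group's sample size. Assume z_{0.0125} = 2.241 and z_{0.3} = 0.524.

With allocation ratio k = n₂/n₁ = 2, Var(x̄₁−x̄₂) = σ²(1/n₁ + 1/(k·n₁)) = σ²·(k+1)/(k·n₁).
So n₁ = (1 + 1/k)·((z_{α/2} + z_β)/d)² = 1.500 × (2.765/0.31)².
n₁ = 1.500 × 79.55 = 119.3.
Round up: n₁ = 120, giving n₂ = 2 × 120 = 240.

n₁ = 120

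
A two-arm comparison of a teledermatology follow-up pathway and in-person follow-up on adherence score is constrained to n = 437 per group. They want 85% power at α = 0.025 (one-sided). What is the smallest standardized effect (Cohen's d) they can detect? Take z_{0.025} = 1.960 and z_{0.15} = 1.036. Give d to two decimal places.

d_min ≈ 0.20

For two independent groups of n = 437 each: d_min = (z_{α} + z_β)·√(2/n).
z-sum = 1.960 + 1.036 = 2.996.
d_min = 2.996 × √(2/437) = 2.996 × 0.0677 = 0.203.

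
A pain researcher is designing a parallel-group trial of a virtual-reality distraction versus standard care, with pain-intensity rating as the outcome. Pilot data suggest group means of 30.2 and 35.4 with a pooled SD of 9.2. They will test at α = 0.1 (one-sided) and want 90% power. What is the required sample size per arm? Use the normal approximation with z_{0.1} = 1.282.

n = 42 per group

Cohen's d = |M₁ − M₂| / SD_pooled = |30.2 − 35.4| / 9.2 = 5.2 / 9.2 = 0.565.
For two independent groups with equal n: n = 2·((z_{α} + z_β) / d)².
z_{α} + z_β = 1.282 + 1.282 = 2.564.
n = 2 × (2.564 / 0.565)² = 2 × 4.538² = 2 × 20.59 = 41.2.
Round up to the next whole participant.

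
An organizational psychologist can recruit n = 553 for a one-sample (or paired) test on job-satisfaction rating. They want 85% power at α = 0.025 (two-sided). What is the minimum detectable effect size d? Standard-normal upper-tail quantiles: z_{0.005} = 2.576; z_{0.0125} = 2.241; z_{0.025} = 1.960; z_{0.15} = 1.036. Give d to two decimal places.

For a single sample (or paired design) of n = 553: d_min = (z_{α/2} + z_β)/√n.
z-sum = 2.241 + 1.036 = 3.277.
d_min = 3.277 / √553 = 3.277 / 23.516 = 0.139.

d_min ≈ 0.14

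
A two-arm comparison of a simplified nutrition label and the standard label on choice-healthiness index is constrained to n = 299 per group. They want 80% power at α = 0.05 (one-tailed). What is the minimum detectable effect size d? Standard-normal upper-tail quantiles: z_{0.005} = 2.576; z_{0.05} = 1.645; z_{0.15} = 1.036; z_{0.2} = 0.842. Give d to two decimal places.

d_min ≈ 0.20

For two independent groups of n = 299 each: d_min = (z_{α} + z_β)·√(2/n).
z-sum = 1.645 + 0.842 = 2.487.
d_min = 2.487 × √(2/299) = 2.487 × 0.0818 = 0.203.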